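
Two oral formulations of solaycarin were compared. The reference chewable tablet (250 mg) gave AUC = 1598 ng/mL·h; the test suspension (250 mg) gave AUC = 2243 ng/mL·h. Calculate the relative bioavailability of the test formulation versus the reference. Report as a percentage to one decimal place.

F_rel = (AUC_test/D_test) / (AUC_ref/D_ref)
      = (2243/250) / (1598/250)
      = 8.972 / 6.392 = 1.4036 = 140.36%

F_rel = 140.4%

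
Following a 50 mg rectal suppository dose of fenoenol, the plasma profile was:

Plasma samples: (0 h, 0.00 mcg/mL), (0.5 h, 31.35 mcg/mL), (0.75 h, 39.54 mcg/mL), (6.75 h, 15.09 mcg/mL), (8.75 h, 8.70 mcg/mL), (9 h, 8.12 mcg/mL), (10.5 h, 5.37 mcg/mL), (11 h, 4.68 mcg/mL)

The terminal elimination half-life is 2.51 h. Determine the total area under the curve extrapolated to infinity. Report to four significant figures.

AUC = 236.1 mcg/mL·h

Trapezoidal AUC_0→11:
  [0→0.5]: (0.00+31.35)/2 × 0.5 = 7.8375
  [0.5→0.75]: (31.35+39.54)/2 × 0.25 = 8.86125
  [0.75→6.75]: (39.54+15.09)/2 × 6 = 163.89
  [6.75→8.75]: (15.09+8.70)/2 × 2 = 23.79
  [8.75→9]: (8.70+8.12)/2 × 0.25 = 2.1025
  [9→10.5]: (8.12+5.37)/2 × 1.5 = 10.1175
  [10.5→11]: (5.37+4.68)/2 × 0.5 = 2.5125
  Sum = 219.11125 mcg/mL·h
k_e = ln2 / t½ = 0.693147 / 2.51 = 0.2762 h^-1
Extrapolated tail: C_last / k_e = 4.68 / 0.2762 = 16.944
AUC_0→∞ = 219.11125 + 16.944 = 236.05525 mcg/mL·h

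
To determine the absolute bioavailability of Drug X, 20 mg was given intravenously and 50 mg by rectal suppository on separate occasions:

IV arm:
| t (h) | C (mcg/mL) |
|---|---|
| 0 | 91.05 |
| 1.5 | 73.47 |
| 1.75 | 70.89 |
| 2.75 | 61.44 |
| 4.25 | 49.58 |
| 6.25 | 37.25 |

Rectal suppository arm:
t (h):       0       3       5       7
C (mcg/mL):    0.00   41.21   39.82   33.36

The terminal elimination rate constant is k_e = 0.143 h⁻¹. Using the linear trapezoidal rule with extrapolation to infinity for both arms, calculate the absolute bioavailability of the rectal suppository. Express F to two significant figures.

F = 0.28

Trapezoidal AUC_0→6.25 (IV):
  [0→1.5]: (91.05+73.47)/2 × 1.5 = 123.39
  [1.5→1.75]: (73.47+70.89)/2 × 0.25 = 18.045
  [1.75→2.75]: (70.89+61.44)/2 × 1 = 66.165
  [2.75→4.25]: (61.44+49.58)/2 × 1.5 = 83.265
  [4.25→6.25]: (49.58+37.25)/2 × 2 = 86.83
  Sum = 377.695 mcg/mL·h
IV tail: 37.25/0.143 = 260.490; AUC_iv,0→∞ = 377.695 + 260.490 = 638.185 mcg/mL·h
Trapezoidal AUC_0→7 (rectal suppository):
  [0→3]: (0.00+41.21)/2 × 3 = 61.815
  [3→5]: (41.21+39.82)/2 × 2 = 81.03
  [5→7]: (39.82+33.36)/2 × 2 = 73.18
  Sum = 216.025 mcg/mL·h
rectal suppository tail: 33.36/0.143 = 233.287; AUC_ev,0→∞ = 216.025 + 233.287 = 449.312 mcg/mL·h
F = (AUC_ev/D_ev)/(AUC_iv/D_iv) = (449.312/50)/(638.185/20) = 8.98624/31.90925 = 0.2816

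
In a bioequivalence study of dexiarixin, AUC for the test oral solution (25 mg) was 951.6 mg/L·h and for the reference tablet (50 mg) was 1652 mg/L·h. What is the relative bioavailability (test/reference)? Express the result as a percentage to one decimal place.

F_rel = (AUC_test/D_test) / (AUC_ref/D_ref)
      = (951.6/25) / (1652/50)
      = 38.064 / 33.04 = 1.1521 = 115.21%

F_rel = 115.2%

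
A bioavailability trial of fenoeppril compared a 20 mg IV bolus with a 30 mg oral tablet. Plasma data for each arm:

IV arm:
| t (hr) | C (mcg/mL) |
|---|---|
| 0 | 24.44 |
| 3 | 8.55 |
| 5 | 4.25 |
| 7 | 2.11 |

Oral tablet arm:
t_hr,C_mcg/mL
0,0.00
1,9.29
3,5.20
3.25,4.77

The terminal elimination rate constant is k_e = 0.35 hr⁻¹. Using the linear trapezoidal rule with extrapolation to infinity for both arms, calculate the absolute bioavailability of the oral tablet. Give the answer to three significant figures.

F = 0.304

Trapezoidal AUC_0→7 (IV):
  [0→3]: (24.44+8.55)/2 × 3 = 49.485
  [3→5]: (8.55+4.25)/2 × 2 = 12.8
  [5→7]: (4.25+2.11)/2 × 2 = 6.36
  Sum = 68.645 mcg/mL·hr
IV tail: 2.11/0.35 = 6.029; AUC_iv,0→∞ = 68.645 + 6.029 = 74.674 mcg/mL·hr
Trapezoidal AUC_0→3.25 (oral tablet):
  [0→1]: (0.00+9.29)/2 × 1 = 4.645
  [1→3]: (9.29+5.20)/2 × 2 = 14.49
  [3→3.25]: (5.20+4.77)/2 × 0.25 = 1.24625
  Sum = 20.38125 mcg/mL·hr
oral tablet tail: 4.77/0.35 = 13.629; AUC_ev,0→∞ = 20.38125 + 13.629 = 34.01025 mcg/mL·hr
F = (AUC_ev/D_ev)/(AUC_iv/D_iv) = (34.01025/30)/(74.674/20) = 1.133675/3.7337 = 0.3036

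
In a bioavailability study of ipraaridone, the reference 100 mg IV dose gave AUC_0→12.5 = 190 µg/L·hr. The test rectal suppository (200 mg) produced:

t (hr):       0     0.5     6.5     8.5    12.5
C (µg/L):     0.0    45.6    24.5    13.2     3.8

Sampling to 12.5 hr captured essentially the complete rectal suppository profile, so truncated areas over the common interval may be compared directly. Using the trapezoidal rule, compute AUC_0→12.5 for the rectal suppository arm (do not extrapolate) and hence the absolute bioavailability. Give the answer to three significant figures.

Trapezoidal AUC_0→12.5 (rectal suppository):
  [0→0.5]: (0.0+45.6)/2 × 0.5 = 11.4
  [0.5→6.5]: (45.6+24.5)/2 × 6 = 210.3
  [6.5→8.5]: (24.5+13.2)/2 × 2 = 37.7
  [8.5→12.5]: (13.2+3.8)/2 × 4 = 34.0
  Sum = 293.4 µg/L·hr
F = (AUC_ev/D_ev)/(AUC_iv/D_iv) = (293.4/200)/(190/100) = 1.467/1.9 = 0.7721

F = 0.772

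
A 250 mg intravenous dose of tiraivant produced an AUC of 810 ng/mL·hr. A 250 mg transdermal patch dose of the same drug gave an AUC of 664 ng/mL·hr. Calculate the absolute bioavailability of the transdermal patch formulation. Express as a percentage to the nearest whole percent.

F = (AUC_ev / D_ev) / (AUC_iv / D_iv)
  = (664/250) / (810/250)
  = 2.656 / 3.24 = 0.8198
  = 81.98%

F = 82%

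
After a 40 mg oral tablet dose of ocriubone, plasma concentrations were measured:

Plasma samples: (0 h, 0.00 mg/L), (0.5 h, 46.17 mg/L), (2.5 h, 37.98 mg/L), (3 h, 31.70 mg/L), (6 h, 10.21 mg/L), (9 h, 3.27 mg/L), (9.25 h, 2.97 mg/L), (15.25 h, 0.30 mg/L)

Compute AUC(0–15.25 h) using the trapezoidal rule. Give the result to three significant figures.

AUC = 207 mg/L·h

Trapezoidal AUC_0→15.25:
  [0→0.5]: (0.00+46.17)/2 × 0.5 = 11.5425
  [0.5→2.5]: (46.17+37.98)/2 × 2 = 84.15
  [2.5→3]: (37.98+31.70)/2 × 0.5 = 17.42
  [3→6]: (31.70+10.21)/2 × 3 = 62.865
  [6→9]: (10.21+3.27)/2 × 3 = 20.22
  [9→9.25]: (3.27+2.97)/2 × 0.25 = 0.78
  [9.25→15.25]: (2.97+0.30)/2 × 6 = 9.81
  Sum = 206.7875 mg/L·h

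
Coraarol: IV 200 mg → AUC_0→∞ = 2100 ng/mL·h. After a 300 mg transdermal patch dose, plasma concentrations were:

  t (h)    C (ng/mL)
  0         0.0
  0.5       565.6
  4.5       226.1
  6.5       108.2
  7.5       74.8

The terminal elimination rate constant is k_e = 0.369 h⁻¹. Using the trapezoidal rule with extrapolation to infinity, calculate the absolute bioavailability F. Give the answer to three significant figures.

Trapezoidal AUC_0→7.5 (transdermal patch):
  [0→0.5]: (0.0+565.6)/2 × 0.5 = 141.4
  [0.5→4.5]: (565.6+226.1)/2 × 4 = 1583.4
  [4.5→6.5]: (226.1+108.2)/2 × 2 = 334.3
  [6.5→7.5]: (108.2+74.8)/2 × 1 = 91.5
  Sum = 2150.6 ng/mL·h
Tail: C_last/k_e = 74.8/0.369 = 202.710
AUC_0→∞ (transdermal patch) = 2150.6 + 202.710 = 2353.31 ng/mL·h
F = (AUC_ev/D_ev)/(AUC_iv/D_iv) = (2353.31/300)/(2100/200) = 7.84437/10.5 = 0.7471

F = 0.747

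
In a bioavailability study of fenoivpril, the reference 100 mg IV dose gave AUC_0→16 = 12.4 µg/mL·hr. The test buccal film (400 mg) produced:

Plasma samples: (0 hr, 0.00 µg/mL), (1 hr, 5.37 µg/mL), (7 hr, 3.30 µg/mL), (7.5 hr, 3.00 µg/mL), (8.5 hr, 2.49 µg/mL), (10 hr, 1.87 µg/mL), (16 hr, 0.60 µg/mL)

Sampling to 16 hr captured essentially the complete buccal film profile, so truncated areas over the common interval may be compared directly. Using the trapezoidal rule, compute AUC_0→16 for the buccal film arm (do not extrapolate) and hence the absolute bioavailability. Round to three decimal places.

F = 0.881

Trapezoidal AUC_0→16 (buccal film):
  [0→1]: (0.00+5.37)/2 × 1 = 2.685
  [1→7]: (5.37+3.30)/2 × 6 = 26.01
  [7→7.5]: (3.30+3.00)/2 × 0.5 = 1.575
  [7.5→8.5]: (3.00+2.49)/2 × 1 = 2.745
  [8.5→10]: (2.49+1.87)/2 × 1.5 = 3.27
  [10→16]: (1.87+0.60)/2 × 6 = 7.41
  Sum = 43.695 µg/mL·hr
F = (AUC_ev/D_ev)/(AUC_iv/D_iv) = (43.695/400)/(12.4/100) = 0.1092375/0.124 = 0.8809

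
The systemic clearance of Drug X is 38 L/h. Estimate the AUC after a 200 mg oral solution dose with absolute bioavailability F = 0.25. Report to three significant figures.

AUC = 1.32 mg/L·h

AUC_0→∞ = F × Dose / CL
        = 0.25 × 200 / 38 = 1.31579 mg/L·h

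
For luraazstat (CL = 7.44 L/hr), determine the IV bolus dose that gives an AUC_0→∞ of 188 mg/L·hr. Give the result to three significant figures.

Dose = 1400 mg

Dose_iv = CL × AUC_0→∞
     = 7.44 × 188 = 1398.72 mg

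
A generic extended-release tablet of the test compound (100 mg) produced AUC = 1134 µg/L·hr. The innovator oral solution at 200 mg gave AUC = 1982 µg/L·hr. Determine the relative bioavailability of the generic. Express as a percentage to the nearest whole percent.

F_rel = (AUC_test/D_test) / (AUC_ref/D_ref)
      = (1134/100) / (1982/200)
      = 11.34 / 9.91 = 1.1443 = 114.43%

F_rel = 114%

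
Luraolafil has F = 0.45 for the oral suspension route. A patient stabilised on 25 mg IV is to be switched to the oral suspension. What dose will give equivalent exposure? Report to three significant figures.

D_oral = 55.6 mg

For equal systemic exposure: F × D_ev = D_iv
D_ev = D_iv / F = 25 / 0.45 = 55.5556 mg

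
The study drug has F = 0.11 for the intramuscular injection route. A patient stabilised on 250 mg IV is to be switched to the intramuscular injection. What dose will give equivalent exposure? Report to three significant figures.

D_intramuscular = 2270 mg

For equal systemic exposure: F × D_ev = D_iv
D_ev = D_iv / F = 250 / 0.11 = 2272.73 mg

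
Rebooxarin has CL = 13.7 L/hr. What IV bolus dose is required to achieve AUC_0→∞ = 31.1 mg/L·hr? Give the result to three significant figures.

Dose = 426 mg

Dose_iv = CL × AUC_0→∞
     = 13.7 × 31.1 = 426.07 mg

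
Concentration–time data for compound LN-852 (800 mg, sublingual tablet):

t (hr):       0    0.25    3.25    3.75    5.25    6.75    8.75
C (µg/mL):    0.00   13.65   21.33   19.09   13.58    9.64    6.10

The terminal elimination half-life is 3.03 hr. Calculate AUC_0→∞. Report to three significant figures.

Trapezoidal AUC_0→8.75:
  [0→0.25]: (0.00+13.65)/2 × 0.25 = 1.70625
  [0.25→3.25]: (13.65+21.33)/2 × 3 = 52.47
  [3.25→3.75]: (21.33+19.09)/2 × 0.5 = 10.105
  [3.75→5.25]: (19.09+13.58)/2 × 1.5 = 24.5025
  [5.25→6.75]: (13.58+9.64)/2 × 1.5 = 17.415
  [6.75→8.75]: (9.64+6.10)/2 × 2 = 15.74
  Sum = 121.93875 µg/mL·hr
k_e = ln2 / t½ = 0.693147 / 3.03 = 0.2288 hr^-1
Extrapolated tail: C_last / k_e = 6.10 / 0.2288 = 26.661
AUC_0→∞ = 121.93875 + 26.661 = 148.59975 µg/mL·hr

AUC = 149 µg/mL·hr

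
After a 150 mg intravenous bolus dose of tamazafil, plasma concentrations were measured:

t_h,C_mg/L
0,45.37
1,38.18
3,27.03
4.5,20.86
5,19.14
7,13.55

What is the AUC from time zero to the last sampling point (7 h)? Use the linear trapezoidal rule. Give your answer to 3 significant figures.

Trapezoidal AUC_0→7:
  [0→1]: (45.37+38.18)/2 × 1 = 41.775
  [1→3]: (38.18+27.03)/2 × 2 = 65.21
  [3→4.5]: (27.03+20.86)/2 × 1.5 = 35.9175
  [4.5→5]: (20.86+19.14)/2 × 0.5 = 10.0
  [5→7]: (19.14+13.55)/2 × 2 = 32.69
  Sum = 185.5925 mg/L·h

AUC = 186 mg/L·h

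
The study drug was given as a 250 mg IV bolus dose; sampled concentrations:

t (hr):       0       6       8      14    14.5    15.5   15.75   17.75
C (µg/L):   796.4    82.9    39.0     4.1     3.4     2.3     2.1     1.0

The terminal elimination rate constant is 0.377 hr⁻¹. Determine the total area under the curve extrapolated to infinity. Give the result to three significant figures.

Trapezoidal AUC_0→17.75:
  [0→6]: (796.4+82.9)/2 × 6 = 2637.9
  [6→8]: (82.9+39.0)/2 × 2 = 121.9
  [8→14]: (39.0+4.1)/2 × 6 = 129.3
  [14→14.5]: (4.1+3.4)/2 × 0.5 = 1.875
  [14.5→15.5]: (3.4+2.3)/2 × 1 = 2.85
  [15.5→15.75]: (2.3+2.1)/2 × 0.25 = 0.55
  [15.75→17.75]: (2.1+1.0)/2 × 2 = 3.1
  Sum = 2897.475 µg/L·hr
Extrapolated tail: C_last / k_e = 1.0 / 0.377 = 2.653
AUC_0→∞ = 2897.475 + 2.653 = 2900.128 µg/L·hr

AUC = 2900 µg/L·hr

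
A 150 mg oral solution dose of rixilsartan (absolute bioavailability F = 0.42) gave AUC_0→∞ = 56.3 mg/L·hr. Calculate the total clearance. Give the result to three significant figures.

CL = 1.12 L/hr

CL = F × Dose / AUC_0→∞
   = 0.42 × 150 / 56.3 = 1.11901 L/hr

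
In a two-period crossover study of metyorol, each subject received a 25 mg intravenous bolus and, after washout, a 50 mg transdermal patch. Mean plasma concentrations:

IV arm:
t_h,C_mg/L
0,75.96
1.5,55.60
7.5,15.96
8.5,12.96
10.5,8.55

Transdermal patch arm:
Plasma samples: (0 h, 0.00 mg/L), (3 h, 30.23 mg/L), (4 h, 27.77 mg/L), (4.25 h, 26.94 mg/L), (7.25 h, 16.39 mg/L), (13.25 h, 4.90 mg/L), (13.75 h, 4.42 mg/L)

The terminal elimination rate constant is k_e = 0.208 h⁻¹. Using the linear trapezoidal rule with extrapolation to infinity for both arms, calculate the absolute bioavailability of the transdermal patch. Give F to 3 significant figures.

Trapezoidal AUC_0→10.5 (IV):
  [0→1.5]: (75.96+55.60)/2 × 1.5 = 98.67
  [1.5→7.5]: (55.60+15.96)/2 × 6 = 214.68
  [7.5→8.5]: (15.96+12.96)/2 × 1 = 14.46
  [8.5→10.5]: (12.96+8.55)/2 × 2 = 21.51
  Sum = 349.32 mg/L·h
IV tail: 8.55/0.208 = 41.106; AUC_iv,0→∞ = 349.32 + 41.106 = 390.426 mg/L·h
Trapezoidal AUC_0→13.75 (transdermal patch):
  [0→3]: (0.00+30.23)/2 × 3 = 45.345
  [3→4]: (30.23+27.77)/2 × 1 = 29.0
  [4→4.25]: (27.77+26.94)/2 × 0.25 = 6.83875
  [4.25→7.25]: (26.94+16.39)/2 × 3 = 64.995
  [7.25→13.25]: (16.39+4.90)/2 × 6 = 63.87
  [13.25→13.75]: (4.90+4.42)/2 × 0.5 = 2.33
  Sum = 212.37875 mg/L·h
transdermal patch tail: 4.42/0.208 = 21.250; AUC_ev,0→∞ = 212.37875 + 21.250 = 233.62875 mg/L·h
F = (AUC_ev/D_ev)/(AUC_iv/D_iv) = (233.62875/50)/(390.426/25) = 4.672575/15.61704 = 0.2992

F = 0.299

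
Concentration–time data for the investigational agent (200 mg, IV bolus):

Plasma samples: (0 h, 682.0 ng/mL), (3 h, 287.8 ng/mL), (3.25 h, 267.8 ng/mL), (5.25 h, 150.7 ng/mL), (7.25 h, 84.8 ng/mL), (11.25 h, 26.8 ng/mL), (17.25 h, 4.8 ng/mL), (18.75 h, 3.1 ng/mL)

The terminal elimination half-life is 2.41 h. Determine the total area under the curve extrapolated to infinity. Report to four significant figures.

Trapezoidal AUC_0→18.75:
  [0→3]: (682.0+287.8)/2 × 3 = 1454.7
  [3→3.25]: (287.8+267.8)/2 × 0.25 = 69.45
  [3.25→5.25]: (267.8+150.7)/2 × 2 = 418.5
  [5.25→7.25]: (150.7+84.8)/2 × 2 = 235.5
  [7.25→11.25]: (84.8+26.8)/2 × 4 = 223.2
  [11.25→17.25]: (26.8+4.8)/2 × 6 = 94.8
  [17.25→18.75]: (4.8+3.1)/2 × 1.5 = 5.925
  Sum = 2502.075 ng/mL·h
k_e = ln2 / t½ = 0.693147 / 2.41 = 0.2876 h^-1
Extrapolated tail: C_last / k_e = 3.1 / 0.2876 = 10.779
AUC_0→∞ = 2502.075 + 10.779 = 2512.854 ng/mL·h

AUC = 2513 ng/mL·h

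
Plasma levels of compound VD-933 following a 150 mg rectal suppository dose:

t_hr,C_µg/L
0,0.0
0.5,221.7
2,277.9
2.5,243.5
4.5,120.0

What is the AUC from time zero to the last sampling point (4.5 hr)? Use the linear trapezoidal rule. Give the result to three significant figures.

AUC = 924 µg/L·hr

Trapezoidal AUC_0→4.5:
  [0→0.5]: (0.0+221.7)/2 × 0.5 = 55.425
  [0.5→2]: (221.7+277.9)/2 × 1.5 = 374.7
  [2→2.5]: (277.9+243.5)/2 × 0.5 = 130.35
  [2.5→4.5]: (243.5+120.0)/2 × 2 = 363.5
  Sum = 923.975 µg/L·hr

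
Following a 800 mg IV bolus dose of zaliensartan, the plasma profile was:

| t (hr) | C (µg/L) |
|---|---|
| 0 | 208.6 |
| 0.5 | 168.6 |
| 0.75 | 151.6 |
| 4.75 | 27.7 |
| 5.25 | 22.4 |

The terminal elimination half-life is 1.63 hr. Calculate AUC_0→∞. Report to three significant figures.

Trapezoidal AUC_0→5.25:
  [0→0.5]: (208.6+168.6)/2 × 0.5 = 94.3
  [0.5→0.75]: (168.6+151.6)/2 × 0.25 = 40.025
  [0.75→4.75]: (151.6+27.7)/2 × 4 = 358.6
  [4.75→5.25]: (27.7+22.4)/2 × 0.5 = 12.525
  Sum = 505.45 µg/L·hr
k_e = ln2 / t½ = 0.693147 / 1.63 = 0.4252 hr^-1
Extrapolated tail: C_last / k_e = 22.4 / 0.4252 = 52.681
AUC_0→∞ = 505.45 + 52.681 = 558.131 µg/L·hr

AUC = 558 µg/L·hr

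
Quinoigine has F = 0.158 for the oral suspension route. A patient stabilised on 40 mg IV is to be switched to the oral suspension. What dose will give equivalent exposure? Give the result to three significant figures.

D_oral = 253 mg

For equal systemic exposure: F × D_ev = D_iv
D_ev = D_iv / F = 40 / 0.158 = 253.165 mg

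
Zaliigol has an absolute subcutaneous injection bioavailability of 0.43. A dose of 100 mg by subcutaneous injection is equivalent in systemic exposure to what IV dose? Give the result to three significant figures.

D_iv = 43.0 mg

Systemic exposure from an extravascular dose = F × D_ev, so the equivalent IV dose is F × D_ev.
D_iv = F × D_ev = 0.43 × 100 = 43 mg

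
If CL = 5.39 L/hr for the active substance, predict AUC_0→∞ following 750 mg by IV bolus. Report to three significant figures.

AUC_0→∞ = Dose_iv / CL
        = 750 / 5.39 = 139.147 mg/L·hr

AUC = 139 mg/L·hr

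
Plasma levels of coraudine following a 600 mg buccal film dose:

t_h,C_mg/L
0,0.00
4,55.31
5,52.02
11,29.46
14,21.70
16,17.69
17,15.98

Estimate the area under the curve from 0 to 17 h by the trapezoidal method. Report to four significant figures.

AUC = 541.7 mg/L·h

Trapezoidal AUC_0→17:
  [0→4]: (0.00+55.31)/2 × 4 = 110.62
  [4→5]: (55.31+52.02)/2 × 1 = 53.665
  [5→11]: (52.02+29.46)/2 × 6 = 244.44
  [11→14]: (29.46+21.70)/2 × 3 = 76.74
  [14→16]: (21.70+17.69)/2 × 2 = 39.39
  [16→17]: (17.69+15.98)/2 × 1 = 16.835
  Sum = 541.69 mg/L·h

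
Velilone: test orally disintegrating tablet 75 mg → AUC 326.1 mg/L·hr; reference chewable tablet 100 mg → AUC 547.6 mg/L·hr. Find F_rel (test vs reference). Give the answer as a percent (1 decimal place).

F_rel = (AUC_test/D_test) / (AUC_ref/D_ref)
      = (326.1/75) / (547.6/100)
      = 4.348 / 5.476 = 0.7940 = 79.40%

F_rel = 79.4%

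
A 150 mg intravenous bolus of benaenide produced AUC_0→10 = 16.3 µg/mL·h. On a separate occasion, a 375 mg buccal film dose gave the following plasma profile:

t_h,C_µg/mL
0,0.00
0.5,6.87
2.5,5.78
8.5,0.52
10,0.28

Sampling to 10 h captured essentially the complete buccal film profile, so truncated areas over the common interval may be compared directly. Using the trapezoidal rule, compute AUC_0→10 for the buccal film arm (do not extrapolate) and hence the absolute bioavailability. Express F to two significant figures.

F = 0.83

Trapezoidal AUC_0→10 (buccal film):
  [0→0.5]: (0.00+6.87)/2 × 0.5 = 1.7175
  [0.5→2.5]: (6.87+5.78)/2 × 2 = 12.65
  [2.5→8.5]: (5.78+0.52)/2 × 6 = 18.9
  [8.5→10]: (0.52+0.28)/2 × 1.5 = 0.6
  Sum = 33.8675 µg/mL·h
F = (AUC_ev/D_ev)/(AUC_iv/D_iv) = (33.8675/375)/(16.3/150) = 0.0903133/0.108667 = 0.8311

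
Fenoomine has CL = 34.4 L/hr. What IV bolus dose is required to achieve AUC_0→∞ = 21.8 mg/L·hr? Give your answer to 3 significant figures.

Dose_iv = CL × AUC_0→∞
     = 34.4 × 21.8 = 749.92 mg

Dose = 750 mg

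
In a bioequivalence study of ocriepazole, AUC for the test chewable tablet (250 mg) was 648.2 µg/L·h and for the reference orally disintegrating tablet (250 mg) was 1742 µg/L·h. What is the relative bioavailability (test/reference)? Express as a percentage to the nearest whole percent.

F_rel = (AUC_test/D_test) / (AUC_ref/D_ref)
      = (648.2/250) / (1742/250)
      = 2.5928 / 6.968 = 0.3721 = 37.21%

F_rel = 37%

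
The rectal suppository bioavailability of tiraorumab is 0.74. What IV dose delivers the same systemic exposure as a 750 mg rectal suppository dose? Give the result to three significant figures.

Systemic exposure from an extravascular dose = F × D_ev, so the equivalent IV dose is F × D_ev.
D_iv = F × D_ev = 0.74 × 750 = 555 mg

D_iv = 555 mg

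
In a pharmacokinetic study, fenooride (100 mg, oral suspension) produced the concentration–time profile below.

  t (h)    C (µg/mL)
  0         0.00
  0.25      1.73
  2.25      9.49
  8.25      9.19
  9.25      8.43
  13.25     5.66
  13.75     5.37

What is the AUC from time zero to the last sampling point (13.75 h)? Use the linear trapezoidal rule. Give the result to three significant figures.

Trapezoidal AUC_0→13.75:
  [0→0.25]: (0.00+1.73)/2 × 0.25 = 0.21625
  [0.25→2.25]: (1.73+9.49)/2 × 2 = 11.22
  [2.25→8.25]: (9.49+9.19)/2 × 6 = 56.04
  [8.25→9.25]: (9.19+8.43)/2 × 1 = 8.81
  [9.25→13.25]: (8.43+5.66)/2 × 4 = 28.18
  [13.25→13.75]: (5.66+5.37)/2 × 0.5 = 2.7575
  Sum = 107.22375 µg/mL·h

AUC = 107 µg/mL·h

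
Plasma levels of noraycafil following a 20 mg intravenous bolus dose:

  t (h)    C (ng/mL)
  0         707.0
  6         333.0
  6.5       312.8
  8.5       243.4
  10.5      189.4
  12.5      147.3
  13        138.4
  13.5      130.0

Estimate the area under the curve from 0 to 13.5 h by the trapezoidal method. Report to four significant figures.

AUC = 4746 ng/mL·h

Trapezoidal AUC_0→13.5:
  [0→6]: (707.0+333.0)/2 × 6 = 3120.0
  [6→6.5]: (333.0+312.8)/2 × 0.5 = 161.45
  [6.5→8.5]: (312.8+243.4)/2 × 2 = 556.2
  [8.5→10.5]: (243.4+189.4)/2 × 2 = 432.8
  [10.5→12.5]: (189.4+147.3)/2 × 2 = 336.7
  [12.5→13]: (147.3+138.4)/2 × 0.5 = 71.425
  [13→13.5]: (138.4+130.0)/2 × 0.5 = 67.1
  Sum = 4745.675 ng/mL·h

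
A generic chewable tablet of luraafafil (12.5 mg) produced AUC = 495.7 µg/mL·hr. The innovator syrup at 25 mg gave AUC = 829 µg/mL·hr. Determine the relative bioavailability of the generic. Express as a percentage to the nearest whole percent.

F_rel = 120%

F_rel = (AUC_test/D_test) / (AUC_ref/D_ref)
      = (495.7/12.5) / (829/25)
      = 39.656 / 33.16 = 1.1959 = 119.59%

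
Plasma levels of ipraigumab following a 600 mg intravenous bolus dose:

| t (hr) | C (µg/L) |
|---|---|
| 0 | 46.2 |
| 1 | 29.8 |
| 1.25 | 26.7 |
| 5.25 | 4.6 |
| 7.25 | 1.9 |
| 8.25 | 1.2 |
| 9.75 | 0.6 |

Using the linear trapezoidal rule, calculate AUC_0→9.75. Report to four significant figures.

AUC = 117.1 µg/L·hr

Trapezoidal AUC_0→9.75:
  [0→1]: (46.2+29.8)/2 × 1 = 38.0
  [1→1.25]: (29.8+26.7)/2 × 0.25 = 7.0625
  [1.25→5.25]: (26.7+4.6)/2 × 4 = 62.6
  [5.25→7.25]: (4.6+1.9)/2 × 2 = 6.5
  [7.25→8.25]: (1.9+1.2)/2 × 1 = 1.55
  [8.25→9.75]: (1.2+0.6)/2 × 1.5 = 1.35
  Sum = 117.0625 µg/L·hr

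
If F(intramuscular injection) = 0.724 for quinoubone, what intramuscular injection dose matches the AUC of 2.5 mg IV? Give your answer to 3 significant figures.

For equal systemic exposure: F × D_ev = D_iv
D_ev = D_iv / F = 2.5 / 0.724 = 3.45304 mg

D_intramuscular = 3.45 mg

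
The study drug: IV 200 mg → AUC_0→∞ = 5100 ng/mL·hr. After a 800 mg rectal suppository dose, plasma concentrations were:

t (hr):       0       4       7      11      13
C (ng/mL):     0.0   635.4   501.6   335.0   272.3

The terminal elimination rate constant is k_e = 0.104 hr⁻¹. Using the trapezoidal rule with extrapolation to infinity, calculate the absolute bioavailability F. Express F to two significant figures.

Trapezoidal AUC_0→13 (rectal suppository):
  [0→4]: (0.0+635.4)/2 × 4 = 1270.8
  [4→7]: (635.4+501.6)/2 × 3 = 1705.5
  [7→11]: (501.6+335.0)/2 × 4 = 1673.2
  [11→13]: (335.0+272.3)/2 × 2 = 607.3
  Sum = 5256.8 ng/mL·hr
Tail: C_last/k_e = 272.3/0.104 = 2618.269
AUC_0→∞ (rectal suppository) = 5256.8 + 2618.269 = 7875.069 ng/mL·hr
F = (AUC_ev/D_ev)/(AUC_iv/D_iv) = (7875.069/800)/(5100/200) = 9.84384/25.5 = 0.3860

F = 0.39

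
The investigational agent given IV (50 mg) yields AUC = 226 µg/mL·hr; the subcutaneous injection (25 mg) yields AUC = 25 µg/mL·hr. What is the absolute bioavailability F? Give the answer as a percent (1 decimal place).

F = (AUC_ev / D_ev) / (AUC_iv / D_iv)
  = (25/25) / (226/50)
  = 1 / 4.52 = 0.2212
  = 22.12%

F = 22.1%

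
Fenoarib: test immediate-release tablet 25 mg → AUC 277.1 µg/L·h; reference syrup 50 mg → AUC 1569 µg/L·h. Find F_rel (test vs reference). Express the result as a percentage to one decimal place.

F_rel = 35.3%

F_rel = (AUC_test/D_test) / (AUC_ref/D_ref)
      = (277.1/25) / (1569/50)
      = 11.084 / 31.38 = 0.3532 = 35.32%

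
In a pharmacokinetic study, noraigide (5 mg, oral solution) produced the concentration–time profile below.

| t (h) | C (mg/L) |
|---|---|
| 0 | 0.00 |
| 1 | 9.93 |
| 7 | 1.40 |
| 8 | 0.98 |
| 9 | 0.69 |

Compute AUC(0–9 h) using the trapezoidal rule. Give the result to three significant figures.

AUC = 41.0 mg/L·h

Trapezoidal AUC_0→9:
  [0→1]: (0.00+9.93)/2 × 1 = 4.965
  [1→7]: (9.93+1.40)/2 × 6 = 33.99
  [7→8]: (1.40+0.98)/2 × 1 = 1.19
  [8→9]: (0.98+0.69)/2 × 1 = 0.835
  Sum = 40.98 mg/L·h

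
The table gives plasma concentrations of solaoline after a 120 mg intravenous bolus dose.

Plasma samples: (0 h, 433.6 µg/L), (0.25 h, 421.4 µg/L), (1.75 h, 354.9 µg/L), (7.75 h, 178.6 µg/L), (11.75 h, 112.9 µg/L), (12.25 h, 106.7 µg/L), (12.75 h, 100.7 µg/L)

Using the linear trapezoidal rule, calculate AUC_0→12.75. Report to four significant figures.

AUC = 2979 µg/L·h

Trapezoidal AUC_0→12.75:
  [0→0.25]: (433.6+421.4)/2 × 0.25 = 106.875
  [0.25→1.75]: (421.4+354.9)/2 × 1.5 = 582.225
  [1.75→7.75]: (354.9+178.6)/2 × 6 = 1600.5
  [7.75→11.75]: (178.6+112.9)/2 × 4 = 583.0
  [11.75→12.25]: (112.9+106.7)/2 × 0.5 = 54.9
  [12.25→12.75]: (106.7+100.7)/2 × 0.5 = 51.85
  Sum = 2979.35 µg/L·h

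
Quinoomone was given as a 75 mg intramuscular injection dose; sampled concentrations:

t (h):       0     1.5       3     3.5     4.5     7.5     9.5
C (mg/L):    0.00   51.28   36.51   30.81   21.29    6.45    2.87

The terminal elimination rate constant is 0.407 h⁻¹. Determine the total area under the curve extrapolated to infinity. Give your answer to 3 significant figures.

Trapezoidal AUC_0→9.5:
  [0→1.5]: (0.00+51.28)/2 × 1.5 = 38.46
  [1.5→3]: (51.28+36.51)/2 × 1.5 = 65.8425
  [3→3.5]: (36.51+30.81)/2 × 0.5 = 16.83
  [3.5→4.5]: (30.81+21.29)/2 × 1 = 26.05
  [4.5→7.5]: (21.29+6.45)/2 × 3 = 41.61
  [7.5→9.5]: (6.45+2.87)/2 × 2 = 9.32
  Sum = 198.1125 mg/L·h
Extrapolated tail: C_last / k_e = 2.87 / 0.407 = 7.052
AUC_0→∞ = 198.1125 + 7.052 = 205.1645 mg/L·h

AUC = 205 mg/L·h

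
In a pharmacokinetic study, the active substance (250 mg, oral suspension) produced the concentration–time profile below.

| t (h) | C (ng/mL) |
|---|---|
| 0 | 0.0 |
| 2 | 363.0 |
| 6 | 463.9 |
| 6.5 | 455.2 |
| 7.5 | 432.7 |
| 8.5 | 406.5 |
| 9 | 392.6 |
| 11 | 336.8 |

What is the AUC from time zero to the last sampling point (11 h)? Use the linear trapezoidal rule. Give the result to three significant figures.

Trapezoidal AUC_0→11:
  [0→2]: (0.0+363.0)/2 × 2 = 363.0
  [2→6]: (363.0+463.9)/2 × 4 = 1653.8
  [6→6.5]: (463.9+455.2)/2 × 0.5 = 229.775
  [6.5→7.5]: (455.2+432.7)/2 × 1 = 443.95
  [7.5→8.5]: (432.7+406.5)/2 × 1 = 419.6
  [8.5→9]: (406.5+392.6)/2 × 0.5 = 199.775
  [9→11]: (392.6+336.8)/2 × 2 = 729.4
  Sum = 4039.3 ng/mL·h

AUC = 4040 ng/mL·h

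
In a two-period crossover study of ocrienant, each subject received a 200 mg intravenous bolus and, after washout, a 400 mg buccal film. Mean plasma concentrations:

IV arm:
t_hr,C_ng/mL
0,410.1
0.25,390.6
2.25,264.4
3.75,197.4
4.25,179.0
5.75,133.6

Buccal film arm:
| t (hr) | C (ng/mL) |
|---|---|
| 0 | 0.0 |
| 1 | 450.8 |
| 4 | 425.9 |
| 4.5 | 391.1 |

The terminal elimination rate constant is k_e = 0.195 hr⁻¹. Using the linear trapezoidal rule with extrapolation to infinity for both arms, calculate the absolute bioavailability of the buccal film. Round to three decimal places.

F = 0.887

Trapezoidal AUC_0→5.75 (IV):
  [0→0.25]: (410.1+390.6)/2 × 0.25 = 100.0875
  [0.25→2.25]: (390.6+264.4)/2 × 2 = 655.0
  [2.25→3.75]: (264.4+197.4)/2 × 1.5 = 346.35
  [3.75→4.25]: (197.4+179.0)/2 × 0.5 = 94.1
  [4.25→5.75]: (179.0+133.6)/2 × 1.5 = 234.45
  Sum = 1429.9875 ng/mL·hr
IV tail: 133.6/0.195 = 685.128; AUC_iv,0→∞ = 1429.9875 + 685.128 = 2115.1155 ng/mL·hr
Trapezoidal AUC_0→4.5 (buccal film):
  [0→1]: (0.0+450.8)/2 × 1 = 225.4
  [1→4]: (450.8+425.9)/2 × 3 = 1315.05
  [4→4.5]: (425.9+391.1)/2 × 0.5 = 204.25
  Sum = 1744.7 ng/mL·hr
buccal film tail: 391.1/0.195 = 2005.641; AUC_ev,0→∞ = 1744.7 + 2005.641 = 3750.341 ng/mL·hr
F = (AUC_ev/D_ev)/(AUC_iv/D_iv) = (3750.341/400)/(2115.1155/200) = 9.3758525/10.5756 = 0.8866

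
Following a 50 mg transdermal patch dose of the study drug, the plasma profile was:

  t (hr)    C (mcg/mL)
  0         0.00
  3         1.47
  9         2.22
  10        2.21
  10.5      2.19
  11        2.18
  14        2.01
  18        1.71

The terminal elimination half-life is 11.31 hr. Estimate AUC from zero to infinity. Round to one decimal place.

Trapezoidal AUC_0→18:
  [0→3]: (0.00+1.47)/2 × 3 = 2.205
  [3→9]: (1.47+2.22)/2 × 6 = 11.07
  [9→10]: (2.22+2.21)/2 × 1 = 2.215
  [10→10.5]: (2.21+2.19)/2 × 0.5 = 1.1
  [10.5→11]: (2.19+2.18)/2 × 0.5 = 1.0925
  [11→14]: (2.18+2.01)/2 × 3 = 6.285
  [14→18]: (2.01+1.71)/2 × 4 = 7.44
  Sum = 31.4075 mcg/mL·hr
k_e = ln2 / t½ = 0.693147 / 11.31 = 0.0613 hr^-1
Extrapolated tail: C_last / k_e = 1.71 / 0.0613 = 27.896
AUC_0→∞ = 31.4075 + 27.896 = 59.3035 mcg/mL·hr

AUC = 59.3 mcg/mL·hr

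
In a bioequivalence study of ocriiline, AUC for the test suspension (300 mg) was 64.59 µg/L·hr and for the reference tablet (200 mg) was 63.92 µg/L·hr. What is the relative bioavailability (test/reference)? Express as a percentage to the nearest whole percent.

F_rel = (AUC_test/D_test) / (AUC_ref/D_ref)
      = (64.59/300) / (63.92/200)
      = 0.2153 / 0.3196 = 0.6737 = 67.37%

F_rel = 67%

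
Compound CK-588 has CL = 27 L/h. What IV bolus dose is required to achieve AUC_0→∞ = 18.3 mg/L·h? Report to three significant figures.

Dose = 494 mg

Dose_iv = CL × AUC_0→∞
     = 27 × 18.3 = 494.1 mg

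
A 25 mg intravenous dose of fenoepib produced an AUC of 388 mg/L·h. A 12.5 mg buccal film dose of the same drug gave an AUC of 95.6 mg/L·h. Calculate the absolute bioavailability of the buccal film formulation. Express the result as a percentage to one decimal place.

F = (AUC_ev / D_ev) / (AUC_iv / D_iv)
  = (95.6/12.5) / (388/25)
  = 7.648 / 15.52 = 0.4928
  = 49.28%

F = 49.3%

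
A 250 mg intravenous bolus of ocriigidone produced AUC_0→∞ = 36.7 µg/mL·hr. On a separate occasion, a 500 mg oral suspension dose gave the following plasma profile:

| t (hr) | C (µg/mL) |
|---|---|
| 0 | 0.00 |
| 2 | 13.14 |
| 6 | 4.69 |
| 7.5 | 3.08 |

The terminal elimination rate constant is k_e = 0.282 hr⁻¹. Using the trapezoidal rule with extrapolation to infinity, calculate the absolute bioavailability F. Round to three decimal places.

Trapezoidal AUC_0→7.5 (oral suspension):
  [0→2]: (0.00+13.14)/2 × 2 = 13.14
  [2→6]: (13.14+4.69)/2 × 4 = 35.66
  [6→7.5]: (4.69+3.08)/2 × 1.5 = 5.8275
  Sum = 54.6275 µg/mL·hr
Tail: C_last/k_e = 3.08/0.282 = 10.922
AUC_0→∞ (oral suspension) = 54.6275 + 10.922 = 65.5495 µg/mL·hr
F = (AUC_ev/D_ev)/(AUC_iv/D_iv) = (65.5495/500)/(36.7/250) = 0.131099/0.1468 = 0.8930

F = 0.893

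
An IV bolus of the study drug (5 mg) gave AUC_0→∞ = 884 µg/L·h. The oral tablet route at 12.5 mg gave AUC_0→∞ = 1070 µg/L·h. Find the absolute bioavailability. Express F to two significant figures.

F = (AUC_ev / D_ev) / (AUC_iv / D_iv)
  = (1070/12.5) / (884/5)
  = 85.6 / 176.8 = 0.4842

F = 0.48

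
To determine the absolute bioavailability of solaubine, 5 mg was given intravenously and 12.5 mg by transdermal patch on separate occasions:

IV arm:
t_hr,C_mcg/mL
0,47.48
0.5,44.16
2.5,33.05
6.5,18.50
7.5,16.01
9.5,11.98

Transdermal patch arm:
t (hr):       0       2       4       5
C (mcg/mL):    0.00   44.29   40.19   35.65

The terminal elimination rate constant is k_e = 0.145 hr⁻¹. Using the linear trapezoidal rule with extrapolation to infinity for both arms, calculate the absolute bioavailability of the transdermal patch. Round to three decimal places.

Trapezoidal AUC_0→9.5 (IV):
  [0→0.5]: (47.48+44.16)/2 × 0.5 = 22.91
  [0.5→2.5]: (44.16+33.05)/2 × 2 = 77.21
  [2.5→6.5]: (33.05+18.50)/2 × 4 = 103.1
  [6.5→7.5]: (18.50+16.01)/2 × 1 = 17.255
  [7.5→9.5]: (16.01+11.98)/2 × 2 = 27.99
  Sum = 248.465 mcg/mL·hr
IV tail: 11.98/0.145 = 82.621; AUC_iv,0→∞ = 248.465 + 82.621 = 331.086 mcg/mL·hr
Trapezoidal AUC_0→5 (transdermal patch):
  [0→2]: (0.00+44.29)/2 × 2 = 44.29
  [2→4]: (44.29+40.19)/2 × 2 = 84.48
  [4→5]: (40.19+35.65)/2 × 1 = 37.92
  Sum = 166.69 mcg/mL·hr
transdermal patch tail: 35.65/0.145 = 245.862; AUC_ev,0→∞ = 166.69 + 245.862 = 412.552 mcg/mL·hr
F = (AUC_ev/D_ev)/(AUC_iv/D_iv) = (412.552/12.5)/(331.086/5) = 33.00416/66.2172 = 0.4984

F = 0.498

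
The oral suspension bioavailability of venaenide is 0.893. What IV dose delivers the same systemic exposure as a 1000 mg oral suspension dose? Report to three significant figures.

Systemic exposure from an extravascular dose = F × D_ev, so the equivalent IV dose is F × D_ev.
D_iv = F × D_ev = 0.893 × 1000 = 893 mg

D_iv = 893 mg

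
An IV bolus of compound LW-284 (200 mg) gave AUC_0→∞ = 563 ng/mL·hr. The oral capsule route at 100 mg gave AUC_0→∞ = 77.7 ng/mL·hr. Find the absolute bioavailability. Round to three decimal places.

F = 0.276

F = (AUC_ev / D_ev) / (AUC_iv / D_iv)
  = (77.7/100) / (563/200)
  = 0.777 / 2.815 = 0.2760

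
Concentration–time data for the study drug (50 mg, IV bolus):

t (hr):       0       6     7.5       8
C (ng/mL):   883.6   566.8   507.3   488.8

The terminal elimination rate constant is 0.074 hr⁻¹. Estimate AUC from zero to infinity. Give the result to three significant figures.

Trapezoidal AUC_0→8:
  [0→6]: (883.6+566.8)/2 × 6 = 4351.2
  [6→7.5]: (566.8+507.3)/2 × 1.5 = 805.575
  [7.5→8]: (507.3+488.8)/2 × 0.5 = 249.025
  Sum = 5405.8 ng/mL·hr
Extrapolated tail: C_last / k_e = 488.8 / 0.074 = 6605.405
AUC_0→∞ = 5405.8 + 6605.405 = 12011.205 ng/mL·hr

AUC = 12000 ng/mL·hr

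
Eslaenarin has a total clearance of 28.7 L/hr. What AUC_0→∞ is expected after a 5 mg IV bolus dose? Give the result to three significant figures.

AUC = 0.174 mg/L·hr

AUC_0→∞ = Dose_iv / CL
        = 5 / 28.7 = 0.174216 mg/L·hr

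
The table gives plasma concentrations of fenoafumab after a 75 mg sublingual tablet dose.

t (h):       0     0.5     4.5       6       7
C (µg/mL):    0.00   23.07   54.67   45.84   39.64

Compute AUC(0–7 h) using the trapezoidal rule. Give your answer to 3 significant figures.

Trapezoidal AUC_0→7:
  [0→0.5]: (0.00+23.07)/2 × 0.5 = 5.7675
  [0.5→4.5]: (23.07+54.67)/2 × 4 = 155.48
  [4.5→6]: (54.67+45.84)/2 × 1.5 = 75.3825
  [6→7]: (45.84+39.64)/2 × 1 = 42.74
  Sum = 279.37 µg/mL·h

AUC = 279 µg/mL·h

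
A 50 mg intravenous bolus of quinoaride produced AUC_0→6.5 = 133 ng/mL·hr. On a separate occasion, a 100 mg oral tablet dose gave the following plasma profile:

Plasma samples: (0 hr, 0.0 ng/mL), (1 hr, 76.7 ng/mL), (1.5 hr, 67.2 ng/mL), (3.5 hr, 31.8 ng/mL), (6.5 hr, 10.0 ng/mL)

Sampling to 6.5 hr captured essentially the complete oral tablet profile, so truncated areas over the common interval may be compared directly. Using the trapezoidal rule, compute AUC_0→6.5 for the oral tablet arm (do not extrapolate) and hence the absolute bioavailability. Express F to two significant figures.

Trapezoidal AUC_0→6.5 (oral tablet):
  [0→1]: (0.0+76.7)/2 × 1 = 38.35
  [1→1.5]: (76.7+67.2)/2 × 0.5 = 35.975
  [1.5→3.5]: (67.2+31.8)/2 × 2 = 99.0
  [3.5→6.5]: (31.8+10.0)/2 × 3 = 62.7
  Sum = 236.025 ng/mL·hr
F = (AUC_ev/D_ev)/(AUC_iv/D_iv) = (236.025/100)/(133/50) = 2.36025/2.66 = 0.8873

F = 0.89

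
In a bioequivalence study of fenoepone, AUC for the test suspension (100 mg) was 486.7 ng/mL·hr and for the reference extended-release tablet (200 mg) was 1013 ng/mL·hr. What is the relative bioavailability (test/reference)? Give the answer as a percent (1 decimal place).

F_rel = 96.1%

F_rel = (AUC_test/D_test) / (AUC_ref/D_ref)
      = (486.7/100) / (1013/200)
      = 4.867 / 5.065 = 0.9609 = 96.09%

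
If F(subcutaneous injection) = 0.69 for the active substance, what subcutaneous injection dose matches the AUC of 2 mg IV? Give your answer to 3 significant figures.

For equal systemic exposure: F × D_ev = D_iv
D_ev = D_iv / F = 2 / 0.69 = 2.89855 mg

D_subcutaneous = 2.90 mg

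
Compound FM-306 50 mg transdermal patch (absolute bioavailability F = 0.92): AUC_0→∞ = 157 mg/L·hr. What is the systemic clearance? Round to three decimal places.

CL = 0.293 L/hr

CL = F × Dose / AUC_0→∞
   = 0.92 × 50 / 157 = 0.292994 L/hr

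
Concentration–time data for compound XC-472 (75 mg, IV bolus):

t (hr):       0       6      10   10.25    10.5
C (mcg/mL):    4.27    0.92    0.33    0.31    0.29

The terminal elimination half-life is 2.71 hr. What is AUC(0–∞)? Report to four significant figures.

AUC = 19.36 mcg/mL·hr

Trapezoidal AUC_0→10.5:
  [0→6]: (4.27+0.92)/2 × 6 = 15.57
  [6→10]: (0.92+0.33)/2 × 4 = 2.5
  [10→10.25]: (0.33+0.31)/2 × 0.25 = 0.08
  [10.25→10.5]: (0.31+0.29)/2 × 0.25 = 0.075
  Sum = 18.225 mcg/mL·hr
k_e = ln2 / t½ = 0.693147 / 2.71 = 0.2558 hr^-1
Extrapolated tail: C_last / k_e = 0.29 / 0.2558 = 1.134
AUC_0→∞ = 18.225 + 1.134 = 19.359 mcg/mL·hr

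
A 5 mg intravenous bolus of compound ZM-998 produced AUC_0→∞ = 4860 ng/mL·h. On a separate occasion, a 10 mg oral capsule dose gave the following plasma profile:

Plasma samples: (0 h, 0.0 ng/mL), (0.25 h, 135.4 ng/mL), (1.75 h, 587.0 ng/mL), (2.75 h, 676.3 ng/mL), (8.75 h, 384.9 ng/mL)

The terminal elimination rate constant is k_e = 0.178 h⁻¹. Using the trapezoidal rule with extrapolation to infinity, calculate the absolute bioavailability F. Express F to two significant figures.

Trapezoidal AUC_0→8.75 (oral capsule):
  [0→0.25]: (0.0+135.4)/2 × 0.25 = 16.925
  [0.25→1.75]: (135.4+587.0)/2 × 1.5 = 541.8
  [1.75→2.75]: (587.0+676.3)/2 × 1 = 631.65
  [2.75→8.75]: (676.3+384.9)/2 × 6 = 3183.6
  Sum = 4373.975 ng/mL·h
Tail: C_last/k_e = 384.9/0.178 = 2162.360
AUC_0→∞ (oral capsule) = 4373.975 + 2162.360 = 6536.335 ng/mL·h
F = (AUC_ev/D_ev)/(AUC_iv/D_iv) = (6536.335/10)/(4860/5) = 653.6335/972 = 0.6725

F = 0.67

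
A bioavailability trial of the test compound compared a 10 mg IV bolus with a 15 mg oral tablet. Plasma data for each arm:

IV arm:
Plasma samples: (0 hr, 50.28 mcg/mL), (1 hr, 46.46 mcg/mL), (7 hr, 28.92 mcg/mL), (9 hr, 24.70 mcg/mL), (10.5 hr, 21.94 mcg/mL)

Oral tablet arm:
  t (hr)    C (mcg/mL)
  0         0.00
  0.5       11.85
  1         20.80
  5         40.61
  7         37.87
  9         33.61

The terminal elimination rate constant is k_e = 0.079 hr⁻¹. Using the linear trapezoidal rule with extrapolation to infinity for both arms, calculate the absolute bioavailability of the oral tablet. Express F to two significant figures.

Trapezoidal AUC_0→10.5 (IV):
  [0→1]: (50.28+46.46)/2 × 1 = 48.37
  [1→7]: (46.46+28.92)/2 × 6 = 226.14
  [7→9]: (28.92+24.70)/2 × 2 = 53.62
  [9→10.5]: (24.70+21.94)/2 × 1.5 = 34.98
  Sum = 363.11 mcg/mL·hr
IV tail: 21.94/0.079 = 277.722; AUC_iv,0→∞ = 363.11 + 277.722 = 640.832 mcg/mL·hr
Trapezoidal AUC_0→9 (oral tablet):
  [0→0.5]: (0.00+11.85)/2 × 0.5 = 2.9625
  [0.5→1]: (11.85+20.80)/2 × 0.5 = 8.1625
  [1→5]: (20.80+40.61)/2 × 4 = 122.82
  [5→7]: (40.61+37.87)/2 × 2 = 78.48
  [7→9]: (37.87+33.61)/2 × 2 = 71.48
  Sum = 283.905 mcg/mL·hr
oral tablet tail: 33.61/0.079 = 425.443; AUC_ev,0→∞ = 283.905 + 425.443 = 709.348 mcg/mL·hr
F = (AUC_ev/D_ev)/(AUC_iv/D_iv) = (709.348/15)/(640.832/10) = 47.2899/64.0832 = 0.7379

F = 0.74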